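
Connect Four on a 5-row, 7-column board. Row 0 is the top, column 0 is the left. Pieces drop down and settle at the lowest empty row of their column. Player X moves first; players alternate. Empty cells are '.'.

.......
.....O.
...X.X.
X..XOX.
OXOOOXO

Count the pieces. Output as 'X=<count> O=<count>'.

X=7 O=7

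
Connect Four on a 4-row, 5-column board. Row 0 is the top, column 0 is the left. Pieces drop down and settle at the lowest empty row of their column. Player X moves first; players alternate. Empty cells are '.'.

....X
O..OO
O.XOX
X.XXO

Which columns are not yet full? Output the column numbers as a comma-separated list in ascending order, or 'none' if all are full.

col 0: top cell = '.' → open
col 1: top cell = '.' → open
col 2: top cell = '.' → open
col 3: top cell = '.' → open
col 4: top cell = 'X' → FULL

Answer: 0,1,2,3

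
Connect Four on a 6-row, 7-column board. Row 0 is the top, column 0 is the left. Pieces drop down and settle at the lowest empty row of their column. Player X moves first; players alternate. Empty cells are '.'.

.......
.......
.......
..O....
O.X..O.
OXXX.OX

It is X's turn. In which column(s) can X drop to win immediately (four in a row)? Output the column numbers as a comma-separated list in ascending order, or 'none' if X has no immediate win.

Answer: 4

Derivation:
col 0: drop X → no win
col 1: drop X → no win
col 2: drop X → no win
col 3: drop X → no win
col 4: drop X → WIN!
col 5: drop X → no win
col 6: drop X → no win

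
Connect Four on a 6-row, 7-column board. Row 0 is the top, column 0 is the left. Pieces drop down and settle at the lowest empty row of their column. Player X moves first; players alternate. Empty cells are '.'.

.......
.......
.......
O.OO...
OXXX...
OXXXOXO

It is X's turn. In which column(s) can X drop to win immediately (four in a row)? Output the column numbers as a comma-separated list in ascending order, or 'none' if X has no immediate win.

Answer: 4

Derivation:
col 0: drop X → no win
col 1: drop X → no win
col 2: drop X → no win
col 3: drop X → no win
col 4: drop X → WIN!
col 5: drop X → no win
col 6: drop X → no win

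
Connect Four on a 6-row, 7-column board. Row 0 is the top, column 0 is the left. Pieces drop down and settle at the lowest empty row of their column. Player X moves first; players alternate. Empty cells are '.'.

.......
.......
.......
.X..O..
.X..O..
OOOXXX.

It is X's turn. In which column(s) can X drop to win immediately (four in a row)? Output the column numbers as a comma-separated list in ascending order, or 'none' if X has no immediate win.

Answer: 6

Derivation:
col 0: drop X → no win
col 1: drop X → no win
col 2: drop X → no win
col 3: drop X → no win
col 4: drop X → no win
col 5: drop X → no win
col 6: drop X → WIN!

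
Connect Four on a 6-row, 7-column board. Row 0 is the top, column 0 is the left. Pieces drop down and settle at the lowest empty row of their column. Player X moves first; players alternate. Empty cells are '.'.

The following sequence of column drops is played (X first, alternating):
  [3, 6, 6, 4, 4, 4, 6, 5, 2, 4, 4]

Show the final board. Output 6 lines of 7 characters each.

Move 1: X drops in col 3, lands at row 5
Move 2: O drops in col 6, lands at row 5
Move 3: X drops in col 6, lands at row 4
Move 4: O drops in col 4, lands at row 5
Move 5: X drops in col 4, lands at row 4
Move 6: O drops in col 4, lands at row 3
Move 7: X drops in col 6, lands at row 3
Move 8: O drops in col 5, lands at row 5
Move 9: X drops in col 2, lands at row 5
Move 10: O drops in col 4, lands at row 2
Move 11: X drops in col 4, lands at row 1

Answer: .......
....X..
....O..
....O.X
....X.X
..XXOOO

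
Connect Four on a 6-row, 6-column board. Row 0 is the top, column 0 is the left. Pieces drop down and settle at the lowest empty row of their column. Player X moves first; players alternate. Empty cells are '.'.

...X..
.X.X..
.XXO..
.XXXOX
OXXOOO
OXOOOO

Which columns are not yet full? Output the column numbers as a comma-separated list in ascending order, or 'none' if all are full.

col 0: top cell = '.' → open
col 1: top cell = '.' → open
col 2: top cell = '.' → open
col 3: top cell = 'X' → FULL
col 4: top cell = '.' → open
col 5: top cell = '.' → open

Answer: 0,1,2,4,5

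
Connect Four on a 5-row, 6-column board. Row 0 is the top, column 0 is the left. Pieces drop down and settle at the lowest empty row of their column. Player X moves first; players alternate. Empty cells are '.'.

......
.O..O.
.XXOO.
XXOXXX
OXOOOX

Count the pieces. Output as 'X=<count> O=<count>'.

X=9 O=9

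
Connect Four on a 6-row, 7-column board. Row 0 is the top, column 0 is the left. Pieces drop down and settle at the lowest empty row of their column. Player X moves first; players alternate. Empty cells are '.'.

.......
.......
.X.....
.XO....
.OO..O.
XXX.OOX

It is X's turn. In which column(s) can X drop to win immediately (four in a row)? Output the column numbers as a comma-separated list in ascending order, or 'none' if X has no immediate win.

col 0: drop X → no win
col 1: drop X → no win
col 2: drop X → no win
col 3: drop X → WIN!
col 4: drop X → no win
col 5: drop X → no win
col 6: drop X → no win

Answer: 3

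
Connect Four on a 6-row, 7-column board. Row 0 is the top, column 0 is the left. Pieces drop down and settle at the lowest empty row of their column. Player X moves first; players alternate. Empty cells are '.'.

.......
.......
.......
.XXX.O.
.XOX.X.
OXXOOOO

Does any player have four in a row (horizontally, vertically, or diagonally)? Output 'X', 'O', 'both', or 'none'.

O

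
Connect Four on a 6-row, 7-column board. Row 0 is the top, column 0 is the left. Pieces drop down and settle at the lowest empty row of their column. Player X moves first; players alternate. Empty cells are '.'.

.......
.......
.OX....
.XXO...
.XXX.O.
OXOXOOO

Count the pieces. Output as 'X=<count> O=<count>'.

X=8 O=8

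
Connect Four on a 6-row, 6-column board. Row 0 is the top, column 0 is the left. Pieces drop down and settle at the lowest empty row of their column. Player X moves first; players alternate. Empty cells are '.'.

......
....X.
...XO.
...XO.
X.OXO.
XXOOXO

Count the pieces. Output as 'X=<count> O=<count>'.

X=8 O=7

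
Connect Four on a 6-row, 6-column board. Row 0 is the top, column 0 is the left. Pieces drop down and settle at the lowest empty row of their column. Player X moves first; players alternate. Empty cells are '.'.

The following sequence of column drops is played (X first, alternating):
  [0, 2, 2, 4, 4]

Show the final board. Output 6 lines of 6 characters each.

Answer: ......
......
......
......
..X.X.
X.O.O.

Derivation:
Move 1: X drops in col 0, lands at row 5
Move 2: O drops in col 2, lands at row 5
Move 3: X drops in col 2, lands at row 4
Move 4: O drops in col 4, lands at row 5
Move 5: X drops in col 4, lands at row 4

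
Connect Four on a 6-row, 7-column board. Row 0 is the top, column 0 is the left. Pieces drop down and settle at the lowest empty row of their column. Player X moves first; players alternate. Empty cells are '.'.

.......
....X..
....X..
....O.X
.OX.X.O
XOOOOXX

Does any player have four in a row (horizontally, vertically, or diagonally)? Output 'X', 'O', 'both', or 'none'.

O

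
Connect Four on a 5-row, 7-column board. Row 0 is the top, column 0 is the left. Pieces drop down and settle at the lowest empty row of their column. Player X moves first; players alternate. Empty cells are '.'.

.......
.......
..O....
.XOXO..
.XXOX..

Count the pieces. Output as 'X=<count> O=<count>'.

X=5 O=4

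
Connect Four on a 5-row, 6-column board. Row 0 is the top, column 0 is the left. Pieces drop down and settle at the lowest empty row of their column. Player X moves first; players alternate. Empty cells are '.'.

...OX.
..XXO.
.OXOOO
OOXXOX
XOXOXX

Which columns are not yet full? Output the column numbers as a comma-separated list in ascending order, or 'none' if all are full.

Answer: 0,1,2,5

Derivation:
col 0: top cell = '.' → open
col 1: top cell = '.' → open
col 2: top cell = '.' → open
col 3: top cell = 'O' → FULL
col 4: top cell = 'X' → FULL
col 5: top cell = '.' → open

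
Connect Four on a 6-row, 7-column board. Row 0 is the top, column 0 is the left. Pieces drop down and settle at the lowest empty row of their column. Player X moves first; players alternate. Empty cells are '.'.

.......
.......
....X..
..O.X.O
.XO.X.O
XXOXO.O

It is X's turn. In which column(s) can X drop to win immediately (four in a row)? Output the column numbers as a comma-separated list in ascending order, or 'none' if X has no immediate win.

Answer: 4

Derivation:
col 0: drop X → no win
col 1: drop X → no win
col 2: drop X → no win
col 3: drop X → no win
col 4: drop X → WIN!
col 5: drop X → no win
col 6: drop X → no win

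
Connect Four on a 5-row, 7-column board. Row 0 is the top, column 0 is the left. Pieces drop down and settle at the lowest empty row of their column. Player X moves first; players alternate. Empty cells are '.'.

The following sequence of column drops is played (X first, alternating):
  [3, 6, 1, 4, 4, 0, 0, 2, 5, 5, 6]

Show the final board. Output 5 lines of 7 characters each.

Move 1: X drops in col 3, lands at row 4
Move 2: O drops in col 6, lands at row 4
Move 3: X drops in col 1, lands at row 4
Move 4: O drops in col 4, lands at row 4
Move 5: X drops in col 4, lands at row 3
Move 6: O drops in col 0, lands at row 4
Move 7: X drops in col 0, lands at row 3
Move 8: O drops in col 2, lands at row 4
Move 9: X drops in col 5, lands at row 4
Move 10: O drops in col 5, lands at row 3
Move 11: X drops in col 6, lands at row 3

Answer: .......
.......
.......
X...XOX
OXOXOXO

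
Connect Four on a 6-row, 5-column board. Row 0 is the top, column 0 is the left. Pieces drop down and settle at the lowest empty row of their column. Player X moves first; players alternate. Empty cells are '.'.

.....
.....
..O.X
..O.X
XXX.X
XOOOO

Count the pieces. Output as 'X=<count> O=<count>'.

X=7 O=6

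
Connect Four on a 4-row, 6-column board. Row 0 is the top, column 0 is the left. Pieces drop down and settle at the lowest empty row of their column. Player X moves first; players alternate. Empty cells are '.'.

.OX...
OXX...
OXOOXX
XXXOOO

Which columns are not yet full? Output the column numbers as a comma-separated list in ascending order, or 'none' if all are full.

col 0: top cell = '.' → open
col 1: top cell = 'O' → FULL
col 2: top cell = 'X' → FULL
col 3: top cell = '.' → open
col 4: top cell = '.' → open
col 5: top cell = '.' → open

Answer: 0,3,4,5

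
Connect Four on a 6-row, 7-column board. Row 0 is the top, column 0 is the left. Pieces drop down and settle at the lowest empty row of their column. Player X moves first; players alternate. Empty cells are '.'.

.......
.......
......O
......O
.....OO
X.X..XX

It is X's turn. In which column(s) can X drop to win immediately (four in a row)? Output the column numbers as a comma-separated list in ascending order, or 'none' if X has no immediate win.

Answer: none

Derivation:
col 0: drop X → no win
col 1: drop X → no win
col 2: drop X → no win
col 3: drop X → no win
col 4: drop X → no win
col 5: drop X → no win
col 6: drop X → no win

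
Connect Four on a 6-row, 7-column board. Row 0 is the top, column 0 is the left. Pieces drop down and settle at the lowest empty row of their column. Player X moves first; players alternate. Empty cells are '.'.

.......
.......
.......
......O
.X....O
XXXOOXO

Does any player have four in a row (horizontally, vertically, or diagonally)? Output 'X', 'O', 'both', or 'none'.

none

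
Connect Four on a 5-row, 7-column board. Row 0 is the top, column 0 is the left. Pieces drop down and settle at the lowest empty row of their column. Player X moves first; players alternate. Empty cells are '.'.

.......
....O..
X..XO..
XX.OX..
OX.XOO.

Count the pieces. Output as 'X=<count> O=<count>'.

X=7 O=6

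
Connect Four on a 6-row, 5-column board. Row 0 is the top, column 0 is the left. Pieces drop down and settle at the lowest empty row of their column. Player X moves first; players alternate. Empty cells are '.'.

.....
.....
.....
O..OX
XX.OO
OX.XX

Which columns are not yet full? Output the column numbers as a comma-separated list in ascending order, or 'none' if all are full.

col 0: top cell = '.' → open
col 1: top cell = '.' → open
col 2: top cell = '.' → open
col 3: top cell = '.' → open
col 4: top cell = '.' → open

Answer: 0,1,2,3,4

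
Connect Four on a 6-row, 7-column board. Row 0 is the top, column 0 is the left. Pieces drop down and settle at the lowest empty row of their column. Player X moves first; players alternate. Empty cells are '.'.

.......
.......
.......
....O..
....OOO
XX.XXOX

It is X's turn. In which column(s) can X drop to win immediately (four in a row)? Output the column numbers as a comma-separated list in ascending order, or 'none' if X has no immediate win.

col 0: drop X → no win
col 1: drop X → no win
col 2: drop X → WIN!
col 3: drop X → no win
col 4: drop X → no win
col 5: drop X → no win
col 6: drop X → no win

Answer: 2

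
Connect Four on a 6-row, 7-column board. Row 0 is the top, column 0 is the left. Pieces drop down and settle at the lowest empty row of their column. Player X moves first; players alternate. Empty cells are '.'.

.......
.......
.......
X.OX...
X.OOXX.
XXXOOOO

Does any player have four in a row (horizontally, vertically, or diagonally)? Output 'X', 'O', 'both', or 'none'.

O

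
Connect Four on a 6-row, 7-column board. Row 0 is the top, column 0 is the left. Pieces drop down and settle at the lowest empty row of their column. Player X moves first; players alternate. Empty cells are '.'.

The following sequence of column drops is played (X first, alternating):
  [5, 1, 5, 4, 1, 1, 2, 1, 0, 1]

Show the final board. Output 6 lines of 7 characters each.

Move 1: X drops in col 5, lands at row 5
Move 2: O drops in col 1, lands at row 5
Move 3: X drops in col 5, lands at row 4
Move 4: O drops in col 4, lands at row 5
Move 5: X drops in col 1, lands at row 4
Move 6: O drops in col 1, lands at row 3
Move 7: X drops in col 2, lands at row 5
Move 8: O drops in col 1, lands at row 2
Move 9: X drops in col 0, lands at row 5
Move 10: O drops in col 1, lands at row 1

Answer: .......
.O.....
.O.....
.O.....
.X...X.
XOX.OX.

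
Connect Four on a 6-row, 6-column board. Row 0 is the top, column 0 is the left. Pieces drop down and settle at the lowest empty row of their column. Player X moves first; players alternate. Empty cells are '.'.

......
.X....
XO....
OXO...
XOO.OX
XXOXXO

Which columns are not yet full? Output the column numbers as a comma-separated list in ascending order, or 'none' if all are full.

Answer: 0,1,2,3,4,5

Derivation:
col 0: top cell = '.' → open
col 1: top cell = '.' → open
col 2: top cell = '.' → open
col 3: top cell = '.' → open
col 4: top cell = '.' → open
col 5: top cell = '.' → open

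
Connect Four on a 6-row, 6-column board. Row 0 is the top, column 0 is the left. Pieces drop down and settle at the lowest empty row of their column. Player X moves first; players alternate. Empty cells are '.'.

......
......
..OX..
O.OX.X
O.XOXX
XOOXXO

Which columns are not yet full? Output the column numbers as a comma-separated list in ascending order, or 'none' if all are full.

Answer: 0,1,2,3,4,5

Derivation:
col 0: top cell = '.' → open
col 1: top cell = '.' → open
col 2: top cell = '.' → open
col 3: top cell = '.' → open
col 4: top cell = '.' → open
col 5: top cell = '.' → open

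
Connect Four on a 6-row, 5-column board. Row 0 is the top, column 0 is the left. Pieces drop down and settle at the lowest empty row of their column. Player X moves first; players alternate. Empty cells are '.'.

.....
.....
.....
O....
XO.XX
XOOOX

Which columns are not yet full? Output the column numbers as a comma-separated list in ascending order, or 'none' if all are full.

col 0: top cell = '.' → open
col 1: top cell = '.' → open
col 2: top cell = '.' → open
col 3: top cell = '.' → open
col 4: top cell = '.' → open

Answer: 0,1,2,3,4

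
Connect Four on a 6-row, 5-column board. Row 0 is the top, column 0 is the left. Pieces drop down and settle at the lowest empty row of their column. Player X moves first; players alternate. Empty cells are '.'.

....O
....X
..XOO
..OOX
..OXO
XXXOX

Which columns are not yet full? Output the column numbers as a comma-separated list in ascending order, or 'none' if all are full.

Answer: 0,1,2,3

Derivation:
col 0: top cell = '.' → open
col 1: top cell = '.' → open
col 2: top cell = '.' → open
col 3: top cell = '.' → open
col 4: top cell = 'O' → FULL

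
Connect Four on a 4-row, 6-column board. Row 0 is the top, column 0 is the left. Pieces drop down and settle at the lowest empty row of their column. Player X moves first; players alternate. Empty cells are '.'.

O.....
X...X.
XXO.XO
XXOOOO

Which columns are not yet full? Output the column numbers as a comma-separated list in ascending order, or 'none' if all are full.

Answer: 1,2,3,4,5

Derivation:
col 0: top cell = 'O' → FULL
col 1: top cell = '.' → open
col 2: top cell = '.' → open
col 3: top cell = '.' → open
col 4: top cell = '.' → open
col 5: top cell = '.' → open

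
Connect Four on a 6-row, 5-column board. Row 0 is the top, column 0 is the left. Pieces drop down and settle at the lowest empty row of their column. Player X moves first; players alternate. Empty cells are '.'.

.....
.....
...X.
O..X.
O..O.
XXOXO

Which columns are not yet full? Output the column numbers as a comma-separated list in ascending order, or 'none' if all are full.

col 0: top cell = '.' → open
col 1: top cell = '.' → open
col 2: top cell = '.' → open
col 3: top cell = '.' → open
col 4: top cell = '.' → open

Answer: 0,1,2,3,4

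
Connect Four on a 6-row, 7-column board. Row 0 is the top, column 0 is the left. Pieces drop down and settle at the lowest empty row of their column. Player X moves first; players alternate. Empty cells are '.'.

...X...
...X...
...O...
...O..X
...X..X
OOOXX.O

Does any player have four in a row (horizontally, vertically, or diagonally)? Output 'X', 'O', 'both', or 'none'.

none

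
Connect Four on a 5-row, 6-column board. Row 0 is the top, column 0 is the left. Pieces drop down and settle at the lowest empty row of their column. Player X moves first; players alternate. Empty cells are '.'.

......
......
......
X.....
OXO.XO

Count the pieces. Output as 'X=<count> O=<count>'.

X=3 O=3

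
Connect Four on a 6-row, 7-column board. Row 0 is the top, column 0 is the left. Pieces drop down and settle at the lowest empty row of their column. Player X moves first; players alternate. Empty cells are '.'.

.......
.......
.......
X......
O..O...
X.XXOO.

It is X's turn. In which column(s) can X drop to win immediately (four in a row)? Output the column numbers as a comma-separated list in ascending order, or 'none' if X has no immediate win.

col 0: drop X → no win
col 1: drop X → WIN!
col 2: drop X → no win
col 3: drop X → no win
col 4: drop X → no win
col 5: drop X → no win
col 6: drop X → no win

Answer: 1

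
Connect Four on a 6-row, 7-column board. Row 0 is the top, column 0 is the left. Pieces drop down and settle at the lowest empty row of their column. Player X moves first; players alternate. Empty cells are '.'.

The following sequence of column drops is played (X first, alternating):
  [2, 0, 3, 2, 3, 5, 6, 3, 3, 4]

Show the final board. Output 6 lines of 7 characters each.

Move 1: X drops in col 2, lands at row 5
Move 2: O drops in col 0, lands at row 5
Move 3: X drops in col 3, lands at row 5
Move 4: O drops in col 2, lands at row 4
Move 5: X drops in col 3, lands at row 4
Move 6: O drops in col 5, lands at row 5
Move 7: X drops in col 6, lands at row 5
Move 8: O drops in col 3, lands at row 3
Move 9: X drops in col 3, lands at row 2
Move 10: O drops in col 4, lands at row 5

Answer: .......
.......
...X...
...O...
..OX...
O.XXOOX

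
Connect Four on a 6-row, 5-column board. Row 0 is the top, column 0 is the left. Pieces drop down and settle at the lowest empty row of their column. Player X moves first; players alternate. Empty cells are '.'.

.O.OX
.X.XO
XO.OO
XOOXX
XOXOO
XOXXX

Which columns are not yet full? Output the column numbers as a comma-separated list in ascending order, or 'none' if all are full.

col 0: top cell = '.' → open
col 1: top cell = 'O' → FULL
col 2: top cell = '.' → open
col 3: top cell = 'O' → FULL
col 4: top cell = 'X' → FULL

Answer: 0,2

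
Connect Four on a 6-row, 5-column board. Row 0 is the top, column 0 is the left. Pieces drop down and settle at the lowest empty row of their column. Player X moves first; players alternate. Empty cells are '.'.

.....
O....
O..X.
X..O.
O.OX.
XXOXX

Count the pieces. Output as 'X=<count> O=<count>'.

X=7 O=6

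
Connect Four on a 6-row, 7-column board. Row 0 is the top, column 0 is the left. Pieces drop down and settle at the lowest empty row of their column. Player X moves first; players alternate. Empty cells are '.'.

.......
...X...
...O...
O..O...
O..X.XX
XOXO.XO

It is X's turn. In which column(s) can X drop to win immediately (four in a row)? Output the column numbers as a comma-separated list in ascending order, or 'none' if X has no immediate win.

col 0: drop X → no win
col 1: drop X → no win
col 2: drop X → no win
col 3: drop X → no win
col 4: drop X → no win
col 5: drop X → no win
col 6: drop X → no win

Answer: none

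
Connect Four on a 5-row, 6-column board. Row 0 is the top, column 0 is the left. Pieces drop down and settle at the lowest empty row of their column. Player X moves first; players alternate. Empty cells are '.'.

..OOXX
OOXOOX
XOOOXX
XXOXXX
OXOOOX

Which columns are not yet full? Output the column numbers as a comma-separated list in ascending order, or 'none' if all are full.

Answer: 0,1

Derivation:
col 0: top cell = '.' → open
col 1: top cell = '.' → open
col 2: top cell = 'O' → FULL
col 3: top cell = 'O' → FULL
col 4: top cell = 'X' → FULL
col 5: top cell = 'X' → FULL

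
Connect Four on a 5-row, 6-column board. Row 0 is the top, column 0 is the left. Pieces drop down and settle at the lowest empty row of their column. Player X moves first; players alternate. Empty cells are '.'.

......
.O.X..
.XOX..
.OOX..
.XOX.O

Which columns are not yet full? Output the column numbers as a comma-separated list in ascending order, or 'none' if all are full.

Answer: 0,1,2,3,4,5

Derivation:
col 0: top cell = '.' → open
col 1: top cell = '.' → open
col 2: top cell = '.' → open
col 3: top cell = '.' → open
col 4: top cell = '.' → open
col 5: top cell = '.' → open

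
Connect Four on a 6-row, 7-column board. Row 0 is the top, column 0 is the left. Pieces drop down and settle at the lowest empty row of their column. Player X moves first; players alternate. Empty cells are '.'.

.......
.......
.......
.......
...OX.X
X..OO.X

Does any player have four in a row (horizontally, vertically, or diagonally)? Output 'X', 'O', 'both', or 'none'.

none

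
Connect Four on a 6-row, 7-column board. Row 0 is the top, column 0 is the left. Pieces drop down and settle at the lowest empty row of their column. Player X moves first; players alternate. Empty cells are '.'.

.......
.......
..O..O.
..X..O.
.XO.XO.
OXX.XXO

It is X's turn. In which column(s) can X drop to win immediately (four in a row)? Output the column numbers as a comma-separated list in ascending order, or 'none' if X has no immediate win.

col 0: drop X → no win
col 1: drop X → no win
col 2: drop X → no win
col 3: drop X → WIN!
col 4: drop X → no win
col 5: drop X → no win
col 6: drop X → no win

Answer: 3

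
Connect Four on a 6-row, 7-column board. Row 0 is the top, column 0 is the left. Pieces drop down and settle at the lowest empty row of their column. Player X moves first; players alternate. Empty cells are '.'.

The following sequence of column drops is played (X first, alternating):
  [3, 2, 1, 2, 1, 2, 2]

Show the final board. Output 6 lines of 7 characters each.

Move 1: X drops in col 3, lands at row 5
Move 2: O drops in col 2, lands at row 5
Move 3: X drops in col 1, lands at row 5
Move 4: O drops in col 2, lands at row 4
Move 5: X drops in col 1, lands at row 4
Move 6: O drops in col 2, lands at row 3
Move 7: X drops in col 2, lands at row 2

Answer: .......
.......
..X....
..O....
.XO....
.XOX...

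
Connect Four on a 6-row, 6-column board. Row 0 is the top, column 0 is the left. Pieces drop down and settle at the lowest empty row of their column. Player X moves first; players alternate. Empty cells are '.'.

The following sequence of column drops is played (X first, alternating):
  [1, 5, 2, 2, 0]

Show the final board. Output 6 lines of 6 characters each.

Answer: ......
......
......
......
..O...
XXX..O

Derivation:
Move 1: X drops in col 1, lands at row 5
Move 2: O drops in col 5, lands at row 5
Move 3: X drops in col 2, lands at row 5
Move 4: O drops in col 2, lands at row 4
Move 5: X drops in col 0, lands at row 5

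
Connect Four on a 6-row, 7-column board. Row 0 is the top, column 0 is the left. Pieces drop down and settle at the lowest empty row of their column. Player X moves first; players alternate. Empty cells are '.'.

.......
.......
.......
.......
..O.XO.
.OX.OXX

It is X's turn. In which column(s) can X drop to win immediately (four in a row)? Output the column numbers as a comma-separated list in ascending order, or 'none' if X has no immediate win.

Answer: none

Derivation:
col 0: drop X → no win
col 1: drop X → no win
col 2: drop X → no win
col 3: drop X → no win
col 4: drop X → no win
col 5: drop X → no win
col 6: drop X → no win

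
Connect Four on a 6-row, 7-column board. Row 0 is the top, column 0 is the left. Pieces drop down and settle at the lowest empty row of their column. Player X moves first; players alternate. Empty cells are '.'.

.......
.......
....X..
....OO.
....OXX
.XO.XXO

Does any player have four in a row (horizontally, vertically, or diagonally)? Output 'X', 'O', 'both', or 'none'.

none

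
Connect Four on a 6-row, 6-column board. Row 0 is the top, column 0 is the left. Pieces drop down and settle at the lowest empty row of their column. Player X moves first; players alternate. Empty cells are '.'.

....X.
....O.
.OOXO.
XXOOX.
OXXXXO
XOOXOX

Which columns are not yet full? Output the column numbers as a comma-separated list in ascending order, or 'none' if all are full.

col 0: top cell = '.' → open
col 1: top cell = '.' → open
col 2: top cell = '.' → open
col 3: top cell = '.' → open
col 4: top cell = 'X' → FULL
col 5: top cell = '.' → open

Answer: 0,1,2,3,5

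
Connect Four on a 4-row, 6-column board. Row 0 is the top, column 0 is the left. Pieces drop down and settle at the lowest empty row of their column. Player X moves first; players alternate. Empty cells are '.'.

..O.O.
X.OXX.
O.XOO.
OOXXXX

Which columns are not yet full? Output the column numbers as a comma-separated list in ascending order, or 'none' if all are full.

col 0: top cell = '.' → open
col 1: top cell = '.' → open
col 2: top cell = 'O' → FULL
col 3: top cell = '.' → open
col 4: top cell = 'O' → FULL
col 5: top cell = '.' → open

Answer: 0,1,3,5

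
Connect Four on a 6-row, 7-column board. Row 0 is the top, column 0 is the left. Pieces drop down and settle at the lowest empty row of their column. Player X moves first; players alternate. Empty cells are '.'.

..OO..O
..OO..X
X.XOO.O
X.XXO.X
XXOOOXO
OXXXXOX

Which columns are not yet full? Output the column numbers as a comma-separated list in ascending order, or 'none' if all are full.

Answer: 0,1,4,5

Derivation:
col 0: top cell = '.' → open
col 1: top cell = '.' → open
col 2: top cell = 'O' → FULL
col 3: top cell = 'O' → FULL
col 4: top cell = '.' → open
col 5: top cell = '.' → open
col 6: top cell = 'O' → FULL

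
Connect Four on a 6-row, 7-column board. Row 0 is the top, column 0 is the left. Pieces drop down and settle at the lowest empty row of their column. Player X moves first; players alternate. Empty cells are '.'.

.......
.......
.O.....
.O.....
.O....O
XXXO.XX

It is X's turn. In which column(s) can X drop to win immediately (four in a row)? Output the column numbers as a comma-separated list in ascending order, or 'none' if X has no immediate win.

col 0: drop X → no win
col 1: drop X → no win
col 2: drop X → no win
col 3: drop X → no win
col 4: drop X → no win
col 5: drop X → no win
col 6: drop X → no win

Answer: none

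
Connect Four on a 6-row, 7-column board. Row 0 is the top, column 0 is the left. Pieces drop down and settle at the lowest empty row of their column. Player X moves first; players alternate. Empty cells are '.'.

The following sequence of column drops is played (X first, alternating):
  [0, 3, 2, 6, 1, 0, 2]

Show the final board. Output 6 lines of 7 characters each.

Answer: .......
.......
.......
.......
O.X....
XXXO..O

Derivation:
Move 1: X drops in col 0, lands at row 5
Move 2: O drops in col 3, lands at row 5
Move 3: X drops in col 2, lands at row 5
Move 4: O drops in col 6, lands at row 5
Move 5: X drops in col 1, lands at row 5
Move 6: O drops in col 0, lands at row 4
Move 7: X drops in col 2, lands at row 4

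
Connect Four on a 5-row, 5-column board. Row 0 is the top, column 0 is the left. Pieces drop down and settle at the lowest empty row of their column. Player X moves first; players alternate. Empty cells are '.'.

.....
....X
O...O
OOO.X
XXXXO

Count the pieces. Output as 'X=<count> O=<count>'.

X=6 O=6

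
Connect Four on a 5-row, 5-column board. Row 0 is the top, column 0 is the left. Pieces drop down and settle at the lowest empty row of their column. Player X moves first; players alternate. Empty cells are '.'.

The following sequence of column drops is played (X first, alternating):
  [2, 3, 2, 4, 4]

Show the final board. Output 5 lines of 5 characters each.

Move 1: X drops in col 2, lands at row 4
Move 2: O drops in col 3, lands at row 4
Move 3: X drops in col 2, lands at row 3
Move 4: O drops in col 4, lands at row 4
Move 5: X drops in col 4, lands at row 3

Answer: .....
.....
.....
..X.X
..XOO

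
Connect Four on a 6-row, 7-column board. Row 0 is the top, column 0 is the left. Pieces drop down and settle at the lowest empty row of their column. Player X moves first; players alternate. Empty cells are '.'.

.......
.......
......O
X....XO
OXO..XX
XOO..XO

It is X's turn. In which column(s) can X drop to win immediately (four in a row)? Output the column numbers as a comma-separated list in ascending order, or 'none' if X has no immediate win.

col 0: drop X → no win
col 1: drop X → no win
col 2: drop X → no win
col 3: drop X → no win
col 4: drop X → no win
col 5: drop X → WIN!
col 6: drop X → no win

Answer: 5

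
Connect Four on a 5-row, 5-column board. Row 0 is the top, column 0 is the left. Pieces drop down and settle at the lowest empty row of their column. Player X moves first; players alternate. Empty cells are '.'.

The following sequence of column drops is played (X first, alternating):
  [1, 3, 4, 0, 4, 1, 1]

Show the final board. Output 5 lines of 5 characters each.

Answer: .....
.....
.X...
.O..X
OX.OX

Derivation:
Move 1: X drops in col 1, lands at row 4
Move 2: O drops in col 3, lands at row 4
Move 3: X drops in col 4, lands at row 4
Move 4: O drops in col 0, lands at row 4
Move 5: X drops in col 4, lands at row 3
Move 6: O drops in col 1, lands at row 3
Move 7: X drops in col 1, lands at row 2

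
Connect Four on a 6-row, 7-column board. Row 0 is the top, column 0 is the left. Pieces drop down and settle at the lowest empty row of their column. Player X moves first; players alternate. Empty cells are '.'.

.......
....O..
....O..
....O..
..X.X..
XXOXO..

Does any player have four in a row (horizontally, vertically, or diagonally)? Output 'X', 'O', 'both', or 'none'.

none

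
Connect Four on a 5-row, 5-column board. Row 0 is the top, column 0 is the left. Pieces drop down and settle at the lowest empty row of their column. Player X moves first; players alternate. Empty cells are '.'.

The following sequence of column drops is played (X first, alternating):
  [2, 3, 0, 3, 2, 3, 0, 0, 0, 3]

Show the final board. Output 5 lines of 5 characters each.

Move 1: X drops in col 2, lands at row 4
Move 2: O drops in col 3, lands at row 4
Move 3: X drops in col 0, lands at row 4
Move 4: O drops in col 3, lands at row 3
Move 5: X drops in col 2, lands at row 3
Move 6: O drops in col 3, lands at row 2
Move 7: X drops in col 0, lands at row 3
Move 8: O drops in col 0, lands at row 2
Move 9: X drops in col 0, lands at row 1
Move 10: O drops in col 3, lands at row 1

Answer: .....
X..O.
O..O.
X.XO.
X.XO.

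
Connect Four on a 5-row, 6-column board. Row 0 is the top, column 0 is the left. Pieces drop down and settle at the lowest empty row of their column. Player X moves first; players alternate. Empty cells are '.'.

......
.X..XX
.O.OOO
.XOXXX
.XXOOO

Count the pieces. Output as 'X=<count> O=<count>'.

X=9 O=8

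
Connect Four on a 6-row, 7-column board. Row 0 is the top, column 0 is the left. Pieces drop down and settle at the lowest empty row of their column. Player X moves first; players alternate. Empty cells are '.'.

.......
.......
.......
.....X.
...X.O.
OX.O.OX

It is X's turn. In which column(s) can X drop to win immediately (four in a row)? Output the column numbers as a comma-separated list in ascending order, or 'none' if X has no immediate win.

Answer: none

Derivation:
col 0: drop X → no win
col 1: drop X → no win
col 2: drop X → no win
col 3: drop X → no win
col 4: drop X → no win
col 5: drop X → no win
col 6: drop X → no win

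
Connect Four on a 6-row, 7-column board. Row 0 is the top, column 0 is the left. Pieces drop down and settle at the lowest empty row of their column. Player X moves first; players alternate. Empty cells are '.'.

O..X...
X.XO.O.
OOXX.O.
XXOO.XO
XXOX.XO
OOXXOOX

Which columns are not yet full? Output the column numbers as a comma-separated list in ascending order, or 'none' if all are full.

Answer: 1,2,4,5,6

Derivation:
col 0: top cell = 'O' → FULL
col 1: top cell = '.' → open
col 2: top cell = '.' → open
col 3: top cell = 'X' → FULL
col 4: top cell = '.' → open
col 5: top cell = '.' → open
col 6: top cell = '.' → open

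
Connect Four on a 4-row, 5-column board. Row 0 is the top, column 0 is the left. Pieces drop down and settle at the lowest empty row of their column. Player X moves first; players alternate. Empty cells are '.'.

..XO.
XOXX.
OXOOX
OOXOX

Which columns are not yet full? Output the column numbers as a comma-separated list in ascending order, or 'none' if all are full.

col 0: top cell = '.' → open
col 1: top cell = '.' → open
col 2: top cell = 'X' → FULL
col 3: top cell = 'O' → FULL
col 4: top cell = '.' → open

Answer: 0,1,4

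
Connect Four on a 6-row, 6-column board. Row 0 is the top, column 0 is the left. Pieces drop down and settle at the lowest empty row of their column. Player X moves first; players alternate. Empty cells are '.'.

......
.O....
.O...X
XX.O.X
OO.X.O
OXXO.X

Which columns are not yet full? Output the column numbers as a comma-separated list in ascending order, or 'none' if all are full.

Answer: 0,1,2,3,4,5

Derivation:
col 0: top cell = '.' → open
col 1: top cell = '.' → open
col 2: top cell = '.' → open
col 3: top cell = '.' → open
col 4: top cell = '.' → open
col 5: top cell = '.' → open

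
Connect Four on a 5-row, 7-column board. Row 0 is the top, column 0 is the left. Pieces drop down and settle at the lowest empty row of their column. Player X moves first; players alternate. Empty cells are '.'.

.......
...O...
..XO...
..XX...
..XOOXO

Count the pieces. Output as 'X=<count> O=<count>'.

X=5 O=5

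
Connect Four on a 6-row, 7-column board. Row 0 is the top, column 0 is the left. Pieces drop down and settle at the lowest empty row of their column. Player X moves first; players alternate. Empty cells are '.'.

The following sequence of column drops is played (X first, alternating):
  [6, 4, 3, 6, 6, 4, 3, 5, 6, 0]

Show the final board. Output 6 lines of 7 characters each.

Move 1: X drops in col 6, lands at row 5
Move 2: O drops in col 4, lands at row 5
Move 3: X drops in col 3, lands at row 5
Move 4: O drops in col 6, lands at row 4
Move 5: X drops in col 6, lands at row 3
Move 6: O drops in col 4, lands at row 4
Move 7: X drops in col 3, lands at row 4
Move 8: O drops in col 5, lands at row 5
Move 9: X drops in col 6, lands at row 2
Move 10: O drops in col 0, lands at row 5

Answer: .......
.......
......X
......X
...XO.O
O..XOOX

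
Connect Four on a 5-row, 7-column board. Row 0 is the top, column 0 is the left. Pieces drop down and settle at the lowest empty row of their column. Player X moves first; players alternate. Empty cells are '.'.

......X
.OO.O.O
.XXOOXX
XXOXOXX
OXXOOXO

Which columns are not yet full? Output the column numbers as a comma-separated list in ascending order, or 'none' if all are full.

Answer: 0,1,2,3,4,5

Derivation:
col 0: top cell = '.' → open
col 1: top cell = '.' → open
col 2: top cell = '.' → open
col 3: top cell = '.' → open
col 4: top cell = '.' → open
col 5: top cell = '.' → open
col 6: top cell = 'X' → FULL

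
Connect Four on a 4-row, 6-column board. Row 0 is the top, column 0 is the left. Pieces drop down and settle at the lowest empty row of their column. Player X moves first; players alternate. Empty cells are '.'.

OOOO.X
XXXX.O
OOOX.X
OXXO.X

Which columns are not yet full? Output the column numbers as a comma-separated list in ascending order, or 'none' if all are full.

Answer: 4

Derivation:
col 0: top cell = 'O' → FULL
col 1: top cell = 'O' → FULL
col 2: top cell = 'O' → FULL
col 3: top cell = 'O' → FULL
col 4: top cell = '.' → open
col 5: top cell = 'X' → FULL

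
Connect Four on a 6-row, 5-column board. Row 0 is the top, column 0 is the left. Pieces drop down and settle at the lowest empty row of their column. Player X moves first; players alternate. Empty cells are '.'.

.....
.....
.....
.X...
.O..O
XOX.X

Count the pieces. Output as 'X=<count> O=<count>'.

X=4 O=3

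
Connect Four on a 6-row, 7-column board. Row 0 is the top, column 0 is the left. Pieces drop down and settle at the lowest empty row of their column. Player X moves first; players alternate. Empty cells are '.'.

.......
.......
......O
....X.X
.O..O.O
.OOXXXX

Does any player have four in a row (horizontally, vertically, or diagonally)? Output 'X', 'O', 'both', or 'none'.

X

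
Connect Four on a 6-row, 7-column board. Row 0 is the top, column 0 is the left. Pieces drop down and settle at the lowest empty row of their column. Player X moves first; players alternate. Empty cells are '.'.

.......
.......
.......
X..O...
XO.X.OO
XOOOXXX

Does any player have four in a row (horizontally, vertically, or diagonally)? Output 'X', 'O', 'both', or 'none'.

none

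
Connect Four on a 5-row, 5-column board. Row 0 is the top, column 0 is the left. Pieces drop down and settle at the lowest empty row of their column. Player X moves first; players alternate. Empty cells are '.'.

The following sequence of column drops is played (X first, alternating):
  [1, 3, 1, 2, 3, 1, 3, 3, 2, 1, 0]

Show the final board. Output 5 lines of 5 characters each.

Answer: .....
.O.O.
.O.X.
.XXX.
XXOO.

Derivation:
Move 1: X drops in col 1, lands at row 4
Move 2: O drops in col 3, lands at row 4
Move 3: X drops in col 1, lands at row 3
Move 4: O drops in col 2, lands at row 4
Move 5: X drops in col 3, lands at row 3
Move 6: O drops in col 1, lands at row 2
Move 7: X drops in col 3, lands at row 2
Move 8: O drops in col 3, lands at row 1
Move 9: X drops in col 2, lands at row 3
Move 10: O drops in col 1, lands at row 1
Move 11: X drops in col 0, lands at row 4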